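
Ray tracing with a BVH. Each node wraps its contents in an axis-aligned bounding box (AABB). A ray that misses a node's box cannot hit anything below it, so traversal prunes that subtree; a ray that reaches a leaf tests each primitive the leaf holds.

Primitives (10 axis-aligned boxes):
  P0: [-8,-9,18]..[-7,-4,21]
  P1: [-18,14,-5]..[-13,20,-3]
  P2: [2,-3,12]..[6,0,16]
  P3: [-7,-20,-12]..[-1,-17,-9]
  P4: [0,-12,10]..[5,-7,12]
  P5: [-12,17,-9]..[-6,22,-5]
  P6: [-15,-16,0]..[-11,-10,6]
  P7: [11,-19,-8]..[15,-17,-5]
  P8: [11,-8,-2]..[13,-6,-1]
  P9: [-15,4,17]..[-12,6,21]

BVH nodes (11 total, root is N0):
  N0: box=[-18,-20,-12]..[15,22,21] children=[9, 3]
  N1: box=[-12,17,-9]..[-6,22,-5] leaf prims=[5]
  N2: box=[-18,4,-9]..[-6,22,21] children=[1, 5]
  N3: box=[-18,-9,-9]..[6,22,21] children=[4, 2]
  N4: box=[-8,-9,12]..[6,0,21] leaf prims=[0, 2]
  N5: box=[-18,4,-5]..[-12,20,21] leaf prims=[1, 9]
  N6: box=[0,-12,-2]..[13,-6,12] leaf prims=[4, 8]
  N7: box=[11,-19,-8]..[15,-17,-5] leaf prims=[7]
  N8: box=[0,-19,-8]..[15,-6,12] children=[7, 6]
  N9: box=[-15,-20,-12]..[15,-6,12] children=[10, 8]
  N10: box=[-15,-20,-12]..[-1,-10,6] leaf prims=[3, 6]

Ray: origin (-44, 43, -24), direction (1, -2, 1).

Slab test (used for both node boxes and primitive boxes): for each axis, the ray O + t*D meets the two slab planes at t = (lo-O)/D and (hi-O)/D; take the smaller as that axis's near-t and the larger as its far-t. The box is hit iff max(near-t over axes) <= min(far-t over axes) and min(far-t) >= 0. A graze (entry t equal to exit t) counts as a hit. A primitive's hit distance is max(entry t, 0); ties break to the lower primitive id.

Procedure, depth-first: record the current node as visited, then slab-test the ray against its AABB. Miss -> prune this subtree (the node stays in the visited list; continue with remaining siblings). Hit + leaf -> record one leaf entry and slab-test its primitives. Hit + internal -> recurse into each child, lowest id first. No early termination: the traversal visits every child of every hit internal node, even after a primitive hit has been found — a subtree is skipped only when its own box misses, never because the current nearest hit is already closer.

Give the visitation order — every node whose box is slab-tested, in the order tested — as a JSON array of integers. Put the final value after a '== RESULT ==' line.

Traverse from the root:
N0 x:[26,59] y:[21/2,63/2] z:[12,45] -> hit [26,63/2], descend [3, 9]
  N3 x:[26,50] y:[21/2,26] z:[15,45] -> hit [26,26], descend [2, 4]
    N2 x:[26,38] y:[21/2,39/2] z:[15,45] -> miss, prune
    N4 x:[36,50] y:[43/2,26] z:[36,45] -> miss, prune
  N9 x:[29,59] y:[49/2,63/2] z:[12,36] -> hit [29,63/2], descend [8, 10]
    N8 x:[44,59] y:[49/2,31] z:[16,36] -> miss, prune
    N10 x:[29,43] y:[53/2,63/2] z:[12,30] -> hit [29,30] leaf, test {P3(miss), P6@t=29}

Summary -> nodes [0, 3, 2, 4, 9, 8, 10]; box-tests=7; leaf-entries=1; first=P6

== RESULT ==
[0, 3, 2, 4, 9, 8, 10]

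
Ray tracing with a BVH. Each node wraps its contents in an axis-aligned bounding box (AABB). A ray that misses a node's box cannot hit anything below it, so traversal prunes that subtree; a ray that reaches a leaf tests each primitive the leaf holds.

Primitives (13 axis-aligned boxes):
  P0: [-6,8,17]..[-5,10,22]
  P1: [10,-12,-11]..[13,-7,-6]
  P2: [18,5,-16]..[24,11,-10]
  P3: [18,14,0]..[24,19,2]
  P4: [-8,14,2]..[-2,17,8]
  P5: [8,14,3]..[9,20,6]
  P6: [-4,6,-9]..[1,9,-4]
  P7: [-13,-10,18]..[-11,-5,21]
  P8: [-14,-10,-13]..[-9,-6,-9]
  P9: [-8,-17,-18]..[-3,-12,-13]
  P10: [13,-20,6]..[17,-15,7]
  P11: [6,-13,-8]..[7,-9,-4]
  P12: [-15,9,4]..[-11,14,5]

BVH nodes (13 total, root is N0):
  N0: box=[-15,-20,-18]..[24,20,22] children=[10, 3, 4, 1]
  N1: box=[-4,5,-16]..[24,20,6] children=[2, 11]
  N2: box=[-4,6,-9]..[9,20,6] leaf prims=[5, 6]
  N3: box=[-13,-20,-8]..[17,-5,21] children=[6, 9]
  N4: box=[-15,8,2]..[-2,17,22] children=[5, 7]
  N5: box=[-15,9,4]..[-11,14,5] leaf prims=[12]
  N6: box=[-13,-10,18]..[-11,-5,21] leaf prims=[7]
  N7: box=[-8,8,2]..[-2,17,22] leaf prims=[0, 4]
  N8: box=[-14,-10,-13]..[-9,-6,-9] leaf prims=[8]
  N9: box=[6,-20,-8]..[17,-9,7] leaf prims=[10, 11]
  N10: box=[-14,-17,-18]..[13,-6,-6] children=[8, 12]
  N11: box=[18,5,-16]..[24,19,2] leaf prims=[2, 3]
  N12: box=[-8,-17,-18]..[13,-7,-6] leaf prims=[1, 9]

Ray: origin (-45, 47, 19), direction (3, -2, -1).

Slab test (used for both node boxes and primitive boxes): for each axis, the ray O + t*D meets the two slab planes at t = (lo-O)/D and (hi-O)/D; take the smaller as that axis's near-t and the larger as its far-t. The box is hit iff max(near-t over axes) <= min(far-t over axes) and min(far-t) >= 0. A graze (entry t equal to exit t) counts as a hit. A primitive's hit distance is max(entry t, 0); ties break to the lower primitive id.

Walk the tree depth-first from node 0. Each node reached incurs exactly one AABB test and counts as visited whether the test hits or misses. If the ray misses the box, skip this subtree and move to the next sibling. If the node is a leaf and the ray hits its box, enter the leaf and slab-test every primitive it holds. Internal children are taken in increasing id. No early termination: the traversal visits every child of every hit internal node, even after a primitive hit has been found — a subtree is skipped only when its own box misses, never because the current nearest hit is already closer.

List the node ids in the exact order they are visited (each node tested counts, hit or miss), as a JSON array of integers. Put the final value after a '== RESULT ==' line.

Trace the traversal:
N0 x:[10,23] y:[27/2,67/2] z:[-3,37] -> hit [27/2,23], descend [1, 3, 4, 10]
  N1 x:[41/3,23] y:[27/2,21] z:[13,35] -> hit [41/3,21], descend [2, 11]
    N2 x:[41/3,18] y:[27/2,41/2] z:[13,28] -> hit [41/3,18] leaf, test {P5(miss), P6(miss)}
    N11 x:[21,23] y:[14,21] z:[17,35] -> hit [21,21] leaf, test {P2(miss), P3(miss)}
  N3 x:[32/3,62/3] y:[26,67/2] z:[-2,27] -> miss, prune
  N4 x:[10,43/3] y:[15,39/2] z:[-3,17] -> miss, prune
  N10 x:[31/3,58/3] y:[53/2,32] z:[25,37] -> miss, prune

Summary -> nodes [0, 1, 2, 11, 3, 4, 10]; box-tests=7; leaf-entries=2; first=miss

== RESULT ==
[0, 1, 2, 11, 3, 4, 10]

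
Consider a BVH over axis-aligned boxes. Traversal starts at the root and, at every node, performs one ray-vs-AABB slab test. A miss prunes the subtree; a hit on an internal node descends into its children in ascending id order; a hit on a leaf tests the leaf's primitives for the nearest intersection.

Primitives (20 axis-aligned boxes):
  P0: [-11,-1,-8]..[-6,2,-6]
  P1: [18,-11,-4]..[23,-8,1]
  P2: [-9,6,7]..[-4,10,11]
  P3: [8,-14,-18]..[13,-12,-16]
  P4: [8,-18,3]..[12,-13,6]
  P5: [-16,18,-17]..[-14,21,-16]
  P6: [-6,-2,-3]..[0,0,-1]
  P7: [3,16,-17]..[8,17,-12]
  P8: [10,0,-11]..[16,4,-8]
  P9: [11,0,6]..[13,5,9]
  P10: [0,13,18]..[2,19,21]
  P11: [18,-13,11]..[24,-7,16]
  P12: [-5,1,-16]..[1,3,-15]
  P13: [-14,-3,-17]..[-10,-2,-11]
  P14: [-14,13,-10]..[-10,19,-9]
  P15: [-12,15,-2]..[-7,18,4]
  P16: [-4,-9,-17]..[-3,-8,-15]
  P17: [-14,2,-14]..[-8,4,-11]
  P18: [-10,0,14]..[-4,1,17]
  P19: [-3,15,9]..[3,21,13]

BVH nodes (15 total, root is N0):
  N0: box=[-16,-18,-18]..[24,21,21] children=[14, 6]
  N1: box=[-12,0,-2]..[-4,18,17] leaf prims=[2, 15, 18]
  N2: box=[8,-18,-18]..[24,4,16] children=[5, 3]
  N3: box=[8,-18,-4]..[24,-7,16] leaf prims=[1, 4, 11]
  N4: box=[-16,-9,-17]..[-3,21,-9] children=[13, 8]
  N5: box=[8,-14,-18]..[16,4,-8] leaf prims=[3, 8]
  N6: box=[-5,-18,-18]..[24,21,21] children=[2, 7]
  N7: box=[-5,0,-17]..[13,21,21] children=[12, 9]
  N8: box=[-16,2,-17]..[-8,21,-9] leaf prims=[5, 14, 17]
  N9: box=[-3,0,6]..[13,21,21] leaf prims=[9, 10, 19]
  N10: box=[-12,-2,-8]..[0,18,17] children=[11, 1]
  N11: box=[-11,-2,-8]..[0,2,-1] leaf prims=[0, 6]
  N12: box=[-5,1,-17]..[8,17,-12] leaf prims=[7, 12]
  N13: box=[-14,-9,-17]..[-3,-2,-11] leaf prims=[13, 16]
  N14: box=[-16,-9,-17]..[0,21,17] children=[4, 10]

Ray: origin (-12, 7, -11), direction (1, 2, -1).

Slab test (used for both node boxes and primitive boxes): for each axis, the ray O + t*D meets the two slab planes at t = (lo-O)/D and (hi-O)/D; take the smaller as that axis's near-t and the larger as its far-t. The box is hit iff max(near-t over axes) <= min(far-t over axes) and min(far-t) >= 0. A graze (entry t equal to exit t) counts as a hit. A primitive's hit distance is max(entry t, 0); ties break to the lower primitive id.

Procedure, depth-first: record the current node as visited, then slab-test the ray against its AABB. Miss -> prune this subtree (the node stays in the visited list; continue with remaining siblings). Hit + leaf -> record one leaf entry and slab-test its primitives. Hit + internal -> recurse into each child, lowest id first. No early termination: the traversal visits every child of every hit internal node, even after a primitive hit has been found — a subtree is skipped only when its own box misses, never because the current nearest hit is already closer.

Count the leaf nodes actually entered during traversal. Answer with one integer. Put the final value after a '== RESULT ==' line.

Traverse from the root:
N0 x:[-4,36] y:[-25/2,7] z:[-32,7] -> hit [-4,7], descend [6, 14]
  N6 x:[7,36] y:[-25/2,7] z:[-32,7] -> hit [7,7], descend [2, 7]
    N2 x:[20,36] y:[-25/2,-3/2] z:[-27,7] -> miss, prune
    N7 x:[7,25] y:[-7/2,7] z:[-32,6] -> miss, prune
  N14 x:[-4,12] y:[-8,7] z:[-28,6] -> hit [-4,6], descend [4, 10]
    N4 x:[-4,9] y:[-8,7] z:[-2,6] -> hit [-2,6], descend [8, 13]
      N8 x:[-4,4] y:[-5/2,7] z:[-2,6] -> hit [-2,4] leaf, test {P5(miss), P14(miss), P17(miss)}
      N13 x:[-2,9] y:[-8,-9/2] z:[0,6] -> miss, prune
    N10 x:[0,12] y:[-9/2,11/2] z:[-28,-3] -> miss, prune

Summary -> nodes [0, 6, 2, 7, 14, 4, 8, 13, 10]; box-tests=9; leaf-entries=1; first=miss

== RESULT ==
1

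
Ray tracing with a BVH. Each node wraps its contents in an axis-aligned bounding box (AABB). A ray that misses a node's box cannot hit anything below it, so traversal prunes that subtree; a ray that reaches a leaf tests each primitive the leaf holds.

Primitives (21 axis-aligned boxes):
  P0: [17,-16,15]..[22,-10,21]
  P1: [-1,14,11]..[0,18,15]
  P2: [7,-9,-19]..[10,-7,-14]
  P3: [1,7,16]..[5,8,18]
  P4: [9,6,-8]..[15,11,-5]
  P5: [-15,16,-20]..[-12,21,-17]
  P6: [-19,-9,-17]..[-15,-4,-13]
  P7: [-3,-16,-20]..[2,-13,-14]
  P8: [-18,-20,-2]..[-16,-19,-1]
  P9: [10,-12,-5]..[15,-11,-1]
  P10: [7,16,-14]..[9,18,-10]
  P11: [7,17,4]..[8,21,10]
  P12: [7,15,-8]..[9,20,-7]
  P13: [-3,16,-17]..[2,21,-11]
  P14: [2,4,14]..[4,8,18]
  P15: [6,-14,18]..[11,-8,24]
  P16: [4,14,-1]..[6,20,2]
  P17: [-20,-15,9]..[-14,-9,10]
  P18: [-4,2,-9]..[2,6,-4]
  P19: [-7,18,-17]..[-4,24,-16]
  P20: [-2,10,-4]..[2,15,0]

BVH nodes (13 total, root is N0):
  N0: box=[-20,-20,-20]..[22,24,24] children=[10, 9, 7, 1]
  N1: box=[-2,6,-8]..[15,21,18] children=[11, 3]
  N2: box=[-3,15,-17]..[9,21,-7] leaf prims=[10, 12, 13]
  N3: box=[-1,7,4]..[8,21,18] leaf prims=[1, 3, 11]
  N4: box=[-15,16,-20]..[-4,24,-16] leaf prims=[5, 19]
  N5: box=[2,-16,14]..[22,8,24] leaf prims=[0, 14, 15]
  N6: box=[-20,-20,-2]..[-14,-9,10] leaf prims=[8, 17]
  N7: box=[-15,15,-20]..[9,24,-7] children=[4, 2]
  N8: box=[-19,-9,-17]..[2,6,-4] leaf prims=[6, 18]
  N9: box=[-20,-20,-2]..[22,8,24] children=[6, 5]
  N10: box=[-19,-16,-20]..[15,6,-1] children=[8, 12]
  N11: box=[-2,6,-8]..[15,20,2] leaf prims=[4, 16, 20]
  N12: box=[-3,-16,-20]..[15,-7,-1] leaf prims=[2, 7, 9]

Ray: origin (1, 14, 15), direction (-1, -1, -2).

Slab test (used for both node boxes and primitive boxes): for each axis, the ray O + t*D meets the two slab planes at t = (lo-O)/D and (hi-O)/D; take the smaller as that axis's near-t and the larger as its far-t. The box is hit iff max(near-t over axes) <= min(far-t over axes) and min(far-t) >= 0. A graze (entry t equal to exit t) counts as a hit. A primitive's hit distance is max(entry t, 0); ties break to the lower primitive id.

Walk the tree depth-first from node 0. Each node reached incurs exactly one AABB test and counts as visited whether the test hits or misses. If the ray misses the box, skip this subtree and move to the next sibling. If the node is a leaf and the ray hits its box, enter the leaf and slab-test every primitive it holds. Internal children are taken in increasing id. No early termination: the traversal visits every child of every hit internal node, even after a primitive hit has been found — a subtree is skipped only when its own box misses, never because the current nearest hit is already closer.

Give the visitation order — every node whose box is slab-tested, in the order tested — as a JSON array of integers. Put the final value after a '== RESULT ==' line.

Traverse from the root:
N0 x:[-21,21] y:[-10,34] z:[-9/2,35/2] -> hit [-9/2,35/2], descend [1, 7, 9, 10]
  N1 x:[-14,3] y:[-7,8] z:[-3/2,23/2] -> hit [-3/2,3], descend [3, 11]
    N3 x:[-7,2] y:[-7,7] z:[-3/2,11/2] -> hit [-3/2,2] leaf, test {P1(miss), P3(miss), P11(miss)}
    N11 x:[-14,3] y:[-6,8] z:[13/2,23/2] -> miss, prune
  N7 x:[-8,16] y:[-10,-1] z:[11,35/2] -> miss, prune
  N9 x:[-21,21] y:[6,34] z:[-9/2,17/2] -> hit [6,17/2], descend [5, 6]
    N5 x:[-21,-1] y:[6,30] z:[-9/2,1/2] -> miss, prune
    N6 x:[15,21] y:[23,34] z:[5/2,17/2] -> miss, prune
  N10 x:[-14,20] y:[8,30] z:[8,35/2] -> hit [8,35/2], descend [8, 12]
    N8 x:[-1,20] y:[8,23] z:[19/2,16] -> hit [19/2,16] leaf, test {P6(miss), P18(miss)}
    N12 x:[-14,4] y:[21,30] z:[8,35/2] -> miss, prune

Visited [0, 1, 3, 11, 7, 9, 5, 6, 10, 8, 12]. Tests: 11 box, 2 leaf. Nearest: miss.

== RESULT ==
[0, 1, 3, 11, 7, 9, 5, 6, 10, 8, 12]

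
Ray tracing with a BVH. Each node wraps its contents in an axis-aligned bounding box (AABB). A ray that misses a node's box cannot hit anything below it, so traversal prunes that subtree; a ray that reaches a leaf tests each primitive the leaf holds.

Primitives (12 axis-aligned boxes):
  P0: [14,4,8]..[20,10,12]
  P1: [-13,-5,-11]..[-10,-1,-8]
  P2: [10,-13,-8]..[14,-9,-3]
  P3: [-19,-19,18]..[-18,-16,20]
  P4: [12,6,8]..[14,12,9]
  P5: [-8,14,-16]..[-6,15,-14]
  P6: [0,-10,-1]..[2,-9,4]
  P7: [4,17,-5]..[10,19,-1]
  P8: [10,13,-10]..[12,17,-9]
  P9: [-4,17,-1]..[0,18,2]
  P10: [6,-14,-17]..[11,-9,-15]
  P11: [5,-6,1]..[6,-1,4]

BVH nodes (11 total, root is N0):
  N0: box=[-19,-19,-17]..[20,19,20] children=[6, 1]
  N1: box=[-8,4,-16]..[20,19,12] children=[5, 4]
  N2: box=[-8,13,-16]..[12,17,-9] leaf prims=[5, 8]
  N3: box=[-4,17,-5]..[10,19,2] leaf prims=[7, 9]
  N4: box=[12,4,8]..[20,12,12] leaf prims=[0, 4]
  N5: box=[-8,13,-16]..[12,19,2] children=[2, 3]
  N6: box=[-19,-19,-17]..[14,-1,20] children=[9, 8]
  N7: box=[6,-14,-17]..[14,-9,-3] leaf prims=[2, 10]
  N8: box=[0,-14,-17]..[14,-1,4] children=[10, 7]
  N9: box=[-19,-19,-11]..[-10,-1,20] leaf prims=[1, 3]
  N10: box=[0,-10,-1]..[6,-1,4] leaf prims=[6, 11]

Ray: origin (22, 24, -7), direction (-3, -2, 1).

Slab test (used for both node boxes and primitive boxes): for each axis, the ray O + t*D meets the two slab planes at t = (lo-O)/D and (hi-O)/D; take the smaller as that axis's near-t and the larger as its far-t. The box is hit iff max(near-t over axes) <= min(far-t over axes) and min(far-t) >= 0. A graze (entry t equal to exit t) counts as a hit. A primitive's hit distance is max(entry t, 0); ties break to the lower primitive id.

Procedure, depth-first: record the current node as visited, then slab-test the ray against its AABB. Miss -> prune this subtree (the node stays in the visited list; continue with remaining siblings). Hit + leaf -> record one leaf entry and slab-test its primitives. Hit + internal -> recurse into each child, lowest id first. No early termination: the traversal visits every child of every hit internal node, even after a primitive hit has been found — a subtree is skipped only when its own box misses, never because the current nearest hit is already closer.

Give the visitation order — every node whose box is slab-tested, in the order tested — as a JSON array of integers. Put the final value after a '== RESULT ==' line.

Walk:
N0 x:[2/3,41/3] y:[5/2,43/2] z:[-10,27] -> hit [5/2,41/3], descend [1, 6]
  N1 x:[2/3,10] y:[5/2,10] z:[-9,19] -> hit [5/2,10], descend [4, 5]
    N4 x:[2/3,10/3] y:[6,10] z:[15,19] -> miss, prune
    N5 x:[10/3,10] y:[5/2,11/2] z:[-9,9] -> hit [10/3,11/2], descend [2, 3]
      N2 x:[10/3,10] y:[7/2,11/2] z:[-9,-2] -> miss, prune
      N3 x:[4,26/3] y:[5/2,7/2] z:[2,9] -> miss, prune
  N6 x:[8/3,41/3] y:[25/2,43/2] z:[-10,27] -> hit [25/2,41/3], descend [8, 9]
    N8 x:[8/3,22/3] y:[25/2,19] z:[-10,11] -> miss, prune
    N9 x:[32/3,41/3] y:[25/2,43/2] z:[-4,27] -> hit [25/2,41/3] leaf, test {P1(miss), P3(miss)}

Summary -> nodes [0, 1, 4, 5, 2, 3, 6, 8, 9]; box-tests=9; leaf-entries=1; first=miss

== RESULT ==
[0, 1, 4, 5, 2, 3, 6, 8, 9]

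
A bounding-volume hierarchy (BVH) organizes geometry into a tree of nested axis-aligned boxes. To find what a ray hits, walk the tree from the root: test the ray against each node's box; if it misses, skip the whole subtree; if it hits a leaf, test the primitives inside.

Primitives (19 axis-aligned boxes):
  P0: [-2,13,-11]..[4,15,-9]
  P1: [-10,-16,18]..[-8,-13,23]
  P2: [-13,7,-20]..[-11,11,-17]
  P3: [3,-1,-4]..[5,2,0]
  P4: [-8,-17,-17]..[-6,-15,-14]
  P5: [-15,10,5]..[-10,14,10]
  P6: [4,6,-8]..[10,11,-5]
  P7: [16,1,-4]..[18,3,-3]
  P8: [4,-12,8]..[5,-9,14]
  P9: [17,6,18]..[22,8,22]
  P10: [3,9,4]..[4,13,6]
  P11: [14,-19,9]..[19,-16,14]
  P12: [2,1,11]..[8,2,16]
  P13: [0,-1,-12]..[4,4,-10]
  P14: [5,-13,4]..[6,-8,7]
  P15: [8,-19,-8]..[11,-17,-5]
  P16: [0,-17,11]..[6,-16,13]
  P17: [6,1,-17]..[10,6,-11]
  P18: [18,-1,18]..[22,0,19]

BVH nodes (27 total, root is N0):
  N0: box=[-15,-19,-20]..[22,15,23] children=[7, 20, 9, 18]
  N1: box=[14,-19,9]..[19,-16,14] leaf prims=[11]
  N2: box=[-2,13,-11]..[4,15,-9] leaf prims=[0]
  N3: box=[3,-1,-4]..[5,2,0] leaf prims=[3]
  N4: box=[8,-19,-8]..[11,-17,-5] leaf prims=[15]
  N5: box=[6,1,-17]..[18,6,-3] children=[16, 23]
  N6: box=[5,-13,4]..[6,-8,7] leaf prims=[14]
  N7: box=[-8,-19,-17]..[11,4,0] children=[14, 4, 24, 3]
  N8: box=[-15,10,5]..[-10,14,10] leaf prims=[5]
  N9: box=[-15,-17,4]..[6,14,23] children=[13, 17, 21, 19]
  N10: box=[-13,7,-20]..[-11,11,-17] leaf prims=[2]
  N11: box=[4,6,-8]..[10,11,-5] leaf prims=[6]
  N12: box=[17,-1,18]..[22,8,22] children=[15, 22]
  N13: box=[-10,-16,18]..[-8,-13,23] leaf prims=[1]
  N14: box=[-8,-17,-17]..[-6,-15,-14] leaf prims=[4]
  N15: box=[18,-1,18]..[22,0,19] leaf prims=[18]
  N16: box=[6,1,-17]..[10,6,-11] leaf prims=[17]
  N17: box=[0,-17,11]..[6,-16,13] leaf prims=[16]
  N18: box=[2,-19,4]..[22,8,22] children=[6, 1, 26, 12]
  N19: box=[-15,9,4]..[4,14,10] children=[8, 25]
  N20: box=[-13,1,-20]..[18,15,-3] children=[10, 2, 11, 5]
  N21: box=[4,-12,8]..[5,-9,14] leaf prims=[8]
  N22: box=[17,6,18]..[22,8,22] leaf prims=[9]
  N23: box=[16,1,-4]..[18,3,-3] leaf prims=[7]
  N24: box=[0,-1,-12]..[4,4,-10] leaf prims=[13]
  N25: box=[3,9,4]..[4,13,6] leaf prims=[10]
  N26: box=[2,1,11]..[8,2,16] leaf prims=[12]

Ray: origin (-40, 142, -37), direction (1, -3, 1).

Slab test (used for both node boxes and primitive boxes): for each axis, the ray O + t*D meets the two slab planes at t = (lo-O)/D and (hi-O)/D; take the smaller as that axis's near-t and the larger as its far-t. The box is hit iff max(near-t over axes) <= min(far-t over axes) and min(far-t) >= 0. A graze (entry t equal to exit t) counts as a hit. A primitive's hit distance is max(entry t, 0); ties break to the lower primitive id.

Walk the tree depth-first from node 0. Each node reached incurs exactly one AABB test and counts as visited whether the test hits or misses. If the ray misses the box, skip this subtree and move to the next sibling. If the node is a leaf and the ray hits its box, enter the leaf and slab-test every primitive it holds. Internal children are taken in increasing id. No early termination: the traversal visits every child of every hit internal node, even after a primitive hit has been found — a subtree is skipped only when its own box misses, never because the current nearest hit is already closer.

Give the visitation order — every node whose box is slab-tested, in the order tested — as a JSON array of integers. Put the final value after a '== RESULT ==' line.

Trace the traversal:
N0 x:[25,62] y:[127/3,161/3] z:[17,60] -> hit [127/3,161/3], descend [7, 9, 18, 20]
  N7 x:[32,51] y:[46,161/3] z:[20,37] -> miss, prune
  N9 x:[25,46] y:[128/3,53] z:[41,60] -> hit [128/3,46], descend [13, 17, 19, 21]
    N13 x:[30,32] y:[155/3,158/3] z:[55,60] -> miss, prune
    N17 x:[40,46] y:[158/3,53] z:[48,50] -> miss, prune
    N19 x:[25,44] y:[128/3,133/3] z:[41,47] -> hit [128/3,44], descend [8, 25]
      N8 x:[25,30] y:[128/3,44] z:[42,47] -> miss, prune
      N25 x:[43,44] y:[43,133/3] z:[41,43] -> hit [43,43] leaf, test {P10@t=43}
    N21 x:[44,45] y:[151/3,154/3] z:[45,51] -> miss, prune
  N18 x:[42,62] y:[134/3,161/3] z:[41,59] -> hit [134/3,161/3], descend [1, 6, 12, 26]
    N1 x:[54,59] y:[158/3,161/3] z:[46,51] -> miss, prune
    N6 x:[45,46] y:[50,155/3] z:[41,44] -> miss, prune
    N12 x:[57,62] y:[134/3,143/3] z:[55,59] -> miss, prune
    N26 x:[42,48] y:[140/3,47] z:[48,53] -> miss, prune
  N20 x:[27,58] y:[127/3,47] z:[17,34] -> miss, prune

Summary -> nodes [0, 7, 9, 13, 17, 19, 8, 25, 21, 18, 1, 6, 12, 26, 20]; box-tests=15; leaf-entries=1; first=P10

== RESULT ==
[0, 7, 9, 13, 17, 19, 8, 25, 21, 18, 1, 6, 12, 26, 20]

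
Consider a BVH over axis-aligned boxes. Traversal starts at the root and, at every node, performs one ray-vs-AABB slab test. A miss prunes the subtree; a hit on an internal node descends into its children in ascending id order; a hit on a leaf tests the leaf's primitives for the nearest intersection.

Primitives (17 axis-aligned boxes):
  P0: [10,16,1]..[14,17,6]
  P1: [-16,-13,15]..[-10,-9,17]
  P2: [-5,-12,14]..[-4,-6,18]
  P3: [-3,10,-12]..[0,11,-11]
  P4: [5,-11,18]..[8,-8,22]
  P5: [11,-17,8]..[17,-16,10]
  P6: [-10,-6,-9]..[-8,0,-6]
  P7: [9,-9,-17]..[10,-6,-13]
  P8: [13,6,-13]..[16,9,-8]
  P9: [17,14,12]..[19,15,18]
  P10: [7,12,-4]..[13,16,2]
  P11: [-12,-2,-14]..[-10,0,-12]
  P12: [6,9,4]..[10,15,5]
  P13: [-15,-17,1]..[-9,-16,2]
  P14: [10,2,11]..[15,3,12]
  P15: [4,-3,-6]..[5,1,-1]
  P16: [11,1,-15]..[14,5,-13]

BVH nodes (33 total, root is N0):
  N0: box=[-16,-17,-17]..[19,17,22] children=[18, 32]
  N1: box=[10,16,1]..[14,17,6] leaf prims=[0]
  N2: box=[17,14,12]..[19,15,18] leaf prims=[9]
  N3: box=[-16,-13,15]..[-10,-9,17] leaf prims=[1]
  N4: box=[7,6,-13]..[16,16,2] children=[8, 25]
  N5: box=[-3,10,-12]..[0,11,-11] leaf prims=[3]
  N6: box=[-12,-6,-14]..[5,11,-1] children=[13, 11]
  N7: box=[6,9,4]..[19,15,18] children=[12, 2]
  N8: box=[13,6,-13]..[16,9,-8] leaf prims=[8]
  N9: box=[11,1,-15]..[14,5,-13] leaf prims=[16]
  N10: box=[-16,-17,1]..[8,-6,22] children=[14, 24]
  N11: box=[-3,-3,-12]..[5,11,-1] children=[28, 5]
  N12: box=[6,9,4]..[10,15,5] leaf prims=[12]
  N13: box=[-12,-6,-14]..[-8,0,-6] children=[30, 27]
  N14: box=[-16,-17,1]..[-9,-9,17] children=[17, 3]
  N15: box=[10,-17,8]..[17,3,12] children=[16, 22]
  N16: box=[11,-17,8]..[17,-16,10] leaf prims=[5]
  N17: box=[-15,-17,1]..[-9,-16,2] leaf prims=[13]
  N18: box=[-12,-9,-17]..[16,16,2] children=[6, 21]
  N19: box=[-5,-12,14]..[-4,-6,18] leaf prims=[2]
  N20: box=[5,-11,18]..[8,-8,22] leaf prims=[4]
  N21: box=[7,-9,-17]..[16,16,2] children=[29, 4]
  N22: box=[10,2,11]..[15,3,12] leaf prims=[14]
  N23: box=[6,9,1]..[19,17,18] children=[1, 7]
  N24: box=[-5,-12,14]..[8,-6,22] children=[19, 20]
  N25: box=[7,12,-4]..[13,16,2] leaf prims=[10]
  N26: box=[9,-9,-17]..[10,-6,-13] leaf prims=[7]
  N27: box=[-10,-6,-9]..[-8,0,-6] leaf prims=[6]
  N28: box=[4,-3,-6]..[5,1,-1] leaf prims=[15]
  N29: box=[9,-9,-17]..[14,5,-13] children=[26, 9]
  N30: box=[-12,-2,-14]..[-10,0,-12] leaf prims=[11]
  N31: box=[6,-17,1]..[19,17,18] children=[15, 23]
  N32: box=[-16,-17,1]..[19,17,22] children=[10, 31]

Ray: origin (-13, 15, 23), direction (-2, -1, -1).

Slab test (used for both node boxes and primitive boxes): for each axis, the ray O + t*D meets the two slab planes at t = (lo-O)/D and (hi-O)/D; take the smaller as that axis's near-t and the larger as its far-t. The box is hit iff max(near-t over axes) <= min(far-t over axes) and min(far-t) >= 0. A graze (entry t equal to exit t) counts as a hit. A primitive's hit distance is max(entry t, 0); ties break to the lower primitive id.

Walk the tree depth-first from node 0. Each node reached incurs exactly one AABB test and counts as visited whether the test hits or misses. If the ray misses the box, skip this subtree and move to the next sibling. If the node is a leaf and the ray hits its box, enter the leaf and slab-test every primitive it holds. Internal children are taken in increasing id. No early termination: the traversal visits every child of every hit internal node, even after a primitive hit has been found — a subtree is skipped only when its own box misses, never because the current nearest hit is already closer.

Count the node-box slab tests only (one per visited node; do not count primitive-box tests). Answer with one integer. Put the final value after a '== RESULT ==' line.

Traverse from the root:
N0 x:[-16,3/2] y:[-2,32] z:[1,40] -> hit [1,3/2], descend [18, 32]
  N18 x:[-29/2,-1/2] y:[-1,24] z:[21,40] -> miss, prune
  N32 x:[-16,3/2] y:[-2,32] z:[1,22] -> hit [1,3/2], descend [10, 31]
    N10 x:[-21/2,3/2] y:[21,32] z:[1,22] -> miss, prune
    N31 x:[-16,-19/2] y:[-2,32] z:[5,22] -> miss, prune

order=[0, 18, 32, 10, 31]  |boxes|=5  |leaves|=0  hit=miss

== RESULT ==
5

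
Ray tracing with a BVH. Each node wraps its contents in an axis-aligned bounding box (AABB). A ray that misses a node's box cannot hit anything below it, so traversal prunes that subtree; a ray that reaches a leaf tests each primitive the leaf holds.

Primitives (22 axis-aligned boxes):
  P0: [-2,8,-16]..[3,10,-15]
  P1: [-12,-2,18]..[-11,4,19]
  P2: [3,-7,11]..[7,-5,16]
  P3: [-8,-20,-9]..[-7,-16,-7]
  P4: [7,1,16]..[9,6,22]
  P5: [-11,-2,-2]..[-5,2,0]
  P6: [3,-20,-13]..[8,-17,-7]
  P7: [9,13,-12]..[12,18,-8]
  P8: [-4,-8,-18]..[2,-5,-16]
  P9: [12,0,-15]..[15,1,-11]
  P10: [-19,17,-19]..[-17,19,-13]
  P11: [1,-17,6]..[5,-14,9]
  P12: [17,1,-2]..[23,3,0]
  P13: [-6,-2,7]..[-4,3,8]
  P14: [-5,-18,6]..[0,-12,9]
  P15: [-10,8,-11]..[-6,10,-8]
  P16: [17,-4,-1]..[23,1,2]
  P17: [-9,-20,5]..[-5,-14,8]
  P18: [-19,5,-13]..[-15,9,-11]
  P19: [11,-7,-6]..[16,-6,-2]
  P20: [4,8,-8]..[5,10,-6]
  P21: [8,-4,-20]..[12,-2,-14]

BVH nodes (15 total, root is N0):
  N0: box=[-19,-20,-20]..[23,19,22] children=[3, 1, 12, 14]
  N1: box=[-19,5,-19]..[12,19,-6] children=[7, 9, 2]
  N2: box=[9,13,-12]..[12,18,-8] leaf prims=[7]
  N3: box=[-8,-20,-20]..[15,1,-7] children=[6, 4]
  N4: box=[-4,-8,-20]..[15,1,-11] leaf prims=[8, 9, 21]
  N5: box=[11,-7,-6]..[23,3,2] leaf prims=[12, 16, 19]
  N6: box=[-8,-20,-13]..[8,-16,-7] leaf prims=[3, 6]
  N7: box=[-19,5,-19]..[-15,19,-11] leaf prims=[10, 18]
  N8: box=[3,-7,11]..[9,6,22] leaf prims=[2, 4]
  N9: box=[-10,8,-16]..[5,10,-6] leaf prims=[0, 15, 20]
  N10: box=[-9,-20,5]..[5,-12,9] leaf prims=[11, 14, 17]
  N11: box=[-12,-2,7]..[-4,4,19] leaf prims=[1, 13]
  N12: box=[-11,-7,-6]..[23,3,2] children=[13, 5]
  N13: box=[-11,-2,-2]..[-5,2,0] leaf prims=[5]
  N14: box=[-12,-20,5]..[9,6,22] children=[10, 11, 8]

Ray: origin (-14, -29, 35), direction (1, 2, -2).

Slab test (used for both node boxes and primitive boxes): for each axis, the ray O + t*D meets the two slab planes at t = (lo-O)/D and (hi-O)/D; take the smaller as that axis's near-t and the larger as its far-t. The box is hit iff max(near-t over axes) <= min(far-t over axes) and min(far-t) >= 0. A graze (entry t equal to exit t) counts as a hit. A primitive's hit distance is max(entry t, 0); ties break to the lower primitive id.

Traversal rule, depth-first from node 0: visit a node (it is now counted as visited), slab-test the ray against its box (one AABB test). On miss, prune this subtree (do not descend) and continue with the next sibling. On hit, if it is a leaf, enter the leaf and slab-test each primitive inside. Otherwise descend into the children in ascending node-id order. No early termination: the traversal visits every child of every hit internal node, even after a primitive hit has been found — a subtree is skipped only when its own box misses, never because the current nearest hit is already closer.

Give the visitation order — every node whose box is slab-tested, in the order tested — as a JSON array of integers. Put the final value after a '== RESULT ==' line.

Traverse from the root:
N0 x:[-5,37] y:[9/2,24] z:[13/2,55/2] -> hit [13/2,24], descend [1, 3, 12, 14]
  N1 x:[-5,26] y:[17,24] z:[41/2,27] -> hit [41/2,24], descend [2, 7, 9]
    N2 x:[23,26] y:[21,47/2] z:[43/2,47/2] -> hit [23,47/2] leaf, test {P7@t=23}
    N7 x:[-5,-1] y:[17,24] z:[23,27] -> miss, prune
    N9 x:[4,19] y:[37/2,39/2] z:[41/2,51/2] -> miss, prune
  N3 x:[6,29] y:[9/2,15] z:[21,55/2] -> miss, prune
  N12 x:[3,37] y:[11,16] z:[33/2,41/2] -> miss, prune
  N14 x:[2,23] y:[9/2,35/2] z:[13/2,15] -> hit [13/2,15], descend [8, 10, 11]
    N8 x:[17,23] y:[11,35/2] z:[13/2,12] -> miss, prune
    N10 x:[5,19] y:[9/2,17/2] z:[13,15] -> miss, prune
    N11 x:[2,10] y:[27/2,33/2] z:[8,14] -> miss, prune

Summary -> nodes [0, 1, 2, 7, 9, 3, 12, 14, 8, 10, 11]; box-tests=11; leaf-entries=1; first=P7

== RESULT ==
[0, 1, 2, 7, 9, 3, 12, 14, 8, 10, 11]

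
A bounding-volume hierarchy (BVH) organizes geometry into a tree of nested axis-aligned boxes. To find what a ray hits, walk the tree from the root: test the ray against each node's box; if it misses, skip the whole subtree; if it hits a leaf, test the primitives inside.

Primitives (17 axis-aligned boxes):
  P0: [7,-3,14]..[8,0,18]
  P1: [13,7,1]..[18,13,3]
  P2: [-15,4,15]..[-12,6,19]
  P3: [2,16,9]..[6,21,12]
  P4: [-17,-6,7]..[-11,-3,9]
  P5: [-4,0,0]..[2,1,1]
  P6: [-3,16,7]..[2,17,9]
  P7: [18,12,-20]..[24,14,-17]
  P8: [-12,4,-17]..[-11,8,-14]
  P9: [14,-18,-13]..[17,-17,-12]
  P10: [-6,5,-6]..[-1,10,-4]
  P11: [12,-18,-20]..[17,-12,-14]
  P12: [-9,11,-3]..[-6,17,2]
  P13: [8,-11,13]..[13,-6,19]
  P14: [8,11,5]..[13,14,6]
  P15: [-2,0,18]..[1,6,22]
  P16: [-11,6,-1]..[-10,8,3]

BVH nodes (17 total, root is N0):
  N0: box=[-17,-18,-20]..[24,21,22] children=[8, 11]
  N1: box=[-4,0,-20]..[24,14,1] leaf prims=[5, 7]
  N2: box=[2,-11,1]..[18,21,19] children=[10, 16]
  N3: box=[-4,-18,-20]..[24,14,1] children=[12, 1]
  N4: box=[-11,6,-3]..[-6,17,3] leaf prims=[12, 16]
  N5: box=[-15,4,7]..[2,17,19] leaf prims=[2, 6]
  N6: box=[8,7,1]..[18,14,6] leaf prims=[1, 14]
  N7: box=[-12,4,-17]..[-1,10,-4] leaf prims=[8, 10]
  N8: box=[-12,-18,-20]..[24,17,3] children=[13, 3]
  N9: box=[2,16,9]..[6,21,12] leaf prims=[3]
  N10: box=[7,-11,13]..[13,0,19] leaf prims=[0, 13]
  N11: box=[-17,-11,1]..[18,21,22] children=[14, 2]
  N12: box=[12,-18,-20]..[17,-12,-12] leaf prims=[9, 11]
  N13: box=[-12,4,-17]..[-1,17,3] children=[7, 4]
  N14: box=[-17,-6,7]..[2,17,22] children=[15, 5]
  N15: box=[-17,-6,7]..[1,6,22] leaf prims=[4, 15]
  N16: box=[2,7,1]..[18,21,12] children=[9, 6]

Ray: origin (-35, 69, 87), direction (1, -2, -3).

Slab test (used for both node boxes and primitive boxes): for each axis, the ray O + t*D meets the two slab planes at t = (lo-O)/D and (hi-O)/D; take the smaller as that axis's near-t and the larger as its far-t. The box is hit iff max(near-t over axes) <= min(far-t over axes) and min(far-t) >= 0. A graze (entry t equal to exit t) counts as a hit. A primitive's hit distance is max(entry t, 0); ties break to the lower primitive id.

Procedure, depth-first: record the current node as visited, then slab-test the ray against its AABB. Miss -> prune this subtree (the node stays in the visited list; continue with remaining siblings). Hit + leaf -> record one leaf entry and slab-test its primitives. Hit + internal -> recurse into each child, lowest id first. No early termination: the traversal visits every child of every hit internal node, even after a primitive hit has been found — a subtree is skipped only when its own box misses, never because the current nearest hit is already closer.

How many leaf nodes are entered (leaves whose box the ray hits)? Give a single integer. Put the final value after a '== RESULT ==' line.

Walk:
N0 x:[18,59] y:[24,87/2] z:[65/3,107/3] -> hit [24,107/3], descend [8, 11]
  N8 x:[23,59] y:[26,87/2] z:[28,107/3] -> hit [28,107/3], descend [3, 13]
    N3 x:[31,59] y:[55/2,87/2] z:[86/3,107/3] -> hit [31,107/3], descend [1, 12]
      N1 x:[31,59] y:[55/2,69/2] z:[86/3,107/3] -> hit [31,69/2] leaf, test {P5(miss), P7(miss)}
      N12 x:[47,52] y:[81/2,87/2] z:[33,107/3] -> miss, prune
    N13 x:[23,34] y:[26,65/2] z:[28,104/3] -> hit [28,65/2], descend [4, 7]
      N4 x:[24,29] y:[26,63/2] z:[28,30] -> hit [28,29] leaf, test {P12@t=85/3, P16(miss)}
      N7 x:[23,34] y:[59/2,65/2] z:[91/3,104/3] -> hit [91/3,65/2] leaf, test {P8(miss), P10@t=91/3}
  N11 x:[18,53] y:[24,40] z:[65/3,86/3] -> hit [24,86/3], descend [2, 14]
    N2 x:[37,53] y:[24,40] z:[68/3,86/3] -> miss, prune
    N14 x:[18,37] y:[26,75/2] z:[65/3,80/3] -> hit [26,80/3], descend [5, 15]
      N5 x:[20,37] y:[26,65/2] z:[68/3,80/3] -> hit [26,80/3] leaf, test {P2(miss), P6(miss)}
      N15 x:[18,36] y:[63/2,75/2] z:[65/3,80/3] -> miss, prune

Summary -> nodes [0, 8, 3, 1, 12, 13, 4, 7, 11, 2, 14, 5, 15]; box-tests=13; leaf-entries=4; first=P12

== RESULT ==
4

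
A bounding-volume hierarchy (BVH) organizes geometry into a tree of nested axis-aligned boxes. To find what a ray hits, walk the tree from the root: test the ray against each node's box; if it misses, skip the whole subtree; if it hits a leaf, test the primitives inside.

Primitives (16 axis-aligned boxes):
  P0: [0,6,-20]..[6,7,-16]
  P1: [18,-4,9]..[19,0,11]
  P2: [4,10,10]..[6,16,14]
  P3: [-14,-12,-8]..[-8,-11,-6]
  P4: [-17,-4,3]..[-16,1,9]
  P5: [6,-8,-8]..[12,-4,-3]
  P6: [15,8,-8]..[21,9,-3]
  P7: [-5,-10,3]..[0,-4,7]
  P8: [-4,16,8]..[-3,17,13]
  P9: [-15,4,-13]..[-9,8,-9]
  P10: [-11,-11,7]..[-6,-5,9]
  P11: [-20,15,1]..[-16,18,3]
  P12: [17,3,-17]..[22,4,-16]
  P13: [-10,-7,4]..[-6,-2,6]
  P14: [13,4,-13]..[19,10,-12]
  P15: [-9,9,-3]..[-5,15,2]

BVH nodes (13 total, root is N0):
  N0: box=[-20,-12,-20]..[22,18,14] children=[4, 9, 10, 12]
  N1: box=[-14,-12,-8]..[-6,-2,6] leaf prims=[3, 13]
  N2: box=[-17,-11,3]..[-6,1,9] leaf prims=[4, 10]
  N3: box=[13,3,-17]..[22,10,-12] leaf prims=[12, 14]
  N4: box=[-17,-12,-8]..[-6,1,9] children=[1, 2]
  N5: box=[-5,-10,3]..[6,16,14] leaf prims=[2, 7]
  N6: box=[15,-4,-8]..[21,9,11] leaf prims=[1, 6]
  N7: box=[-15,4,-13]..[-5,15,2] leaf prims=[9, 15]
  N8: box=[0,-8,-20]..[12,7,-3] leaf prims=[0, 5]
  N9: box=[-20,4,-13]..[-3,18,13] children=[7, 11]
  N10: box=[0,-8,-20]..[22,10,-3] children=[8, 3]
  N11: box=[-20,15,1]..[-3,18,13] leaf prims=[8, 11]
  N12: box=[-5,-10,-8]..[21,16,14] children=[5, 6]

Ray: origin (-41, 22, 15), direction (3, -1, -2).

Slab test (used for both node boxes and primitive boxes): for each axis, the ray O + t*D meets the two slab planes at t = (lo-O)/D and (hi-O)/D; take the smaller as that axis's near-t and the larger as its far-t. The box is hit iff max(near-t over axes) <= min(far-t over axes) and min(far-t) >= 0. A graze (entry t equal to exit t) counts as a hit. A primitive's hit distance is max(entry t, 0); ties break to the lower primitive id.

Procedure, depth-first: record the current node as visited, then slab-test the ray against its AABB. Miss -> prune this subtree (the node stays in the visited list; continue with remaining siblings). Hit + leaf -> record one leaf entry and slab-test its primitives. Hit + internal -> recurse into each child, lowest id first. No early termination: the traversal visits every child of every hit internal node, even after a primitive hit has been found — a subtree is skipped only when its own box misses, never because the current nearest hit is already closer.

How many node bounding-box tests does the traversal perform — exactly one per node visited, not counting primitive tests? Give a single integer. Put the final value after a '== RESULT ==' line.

Traverse from the root:
N0 x:[7,21] y:[4,34] z:[1/2,35/2] -> hit [7,35/2], descend [4, 9, 10, 12]
  N4 x:[8,35/3] y:[21,34] z:[3,23/2] -> miss, prune
  N9 x:[7,38/3] y:[4,18] z:[1,14] -> hit [7,38/3], descend [7, 11]
    N7 x:[26/3,12] y:[7,18] z:[13/2,14] -> hit [26/3,12] leaf, test {P9(miss), P15(miss)}
    N11 x:[7,38/3] y:[4,7] z:[1,7] -> hit [7,7] leaf, test {P8(miss), P11@t=7}
  N10 x:[41/3,21] y:[12,30] z:[9,35/2] -> hit [41/3,35/2], descend [3, 8]
    N3 x:[18,21] y:[12,19] z:[27/2,16] -> miss, prune
    N8 x:[41/3,53/3] y:[15,30] z:[9,35/2] -> hit [15,35/2] leaf, test {P0@t=31/2, P5(miss)}
  N12 x:[12,62/3] y:[6,32] z:[1/2,23/2] -> miss, prune

Visited [0, 4, 9, 7, 11, 10, 3, 8, 12]. Tests: 9 box, 3 leaf. Nearest: P11.

== RESULT ==
9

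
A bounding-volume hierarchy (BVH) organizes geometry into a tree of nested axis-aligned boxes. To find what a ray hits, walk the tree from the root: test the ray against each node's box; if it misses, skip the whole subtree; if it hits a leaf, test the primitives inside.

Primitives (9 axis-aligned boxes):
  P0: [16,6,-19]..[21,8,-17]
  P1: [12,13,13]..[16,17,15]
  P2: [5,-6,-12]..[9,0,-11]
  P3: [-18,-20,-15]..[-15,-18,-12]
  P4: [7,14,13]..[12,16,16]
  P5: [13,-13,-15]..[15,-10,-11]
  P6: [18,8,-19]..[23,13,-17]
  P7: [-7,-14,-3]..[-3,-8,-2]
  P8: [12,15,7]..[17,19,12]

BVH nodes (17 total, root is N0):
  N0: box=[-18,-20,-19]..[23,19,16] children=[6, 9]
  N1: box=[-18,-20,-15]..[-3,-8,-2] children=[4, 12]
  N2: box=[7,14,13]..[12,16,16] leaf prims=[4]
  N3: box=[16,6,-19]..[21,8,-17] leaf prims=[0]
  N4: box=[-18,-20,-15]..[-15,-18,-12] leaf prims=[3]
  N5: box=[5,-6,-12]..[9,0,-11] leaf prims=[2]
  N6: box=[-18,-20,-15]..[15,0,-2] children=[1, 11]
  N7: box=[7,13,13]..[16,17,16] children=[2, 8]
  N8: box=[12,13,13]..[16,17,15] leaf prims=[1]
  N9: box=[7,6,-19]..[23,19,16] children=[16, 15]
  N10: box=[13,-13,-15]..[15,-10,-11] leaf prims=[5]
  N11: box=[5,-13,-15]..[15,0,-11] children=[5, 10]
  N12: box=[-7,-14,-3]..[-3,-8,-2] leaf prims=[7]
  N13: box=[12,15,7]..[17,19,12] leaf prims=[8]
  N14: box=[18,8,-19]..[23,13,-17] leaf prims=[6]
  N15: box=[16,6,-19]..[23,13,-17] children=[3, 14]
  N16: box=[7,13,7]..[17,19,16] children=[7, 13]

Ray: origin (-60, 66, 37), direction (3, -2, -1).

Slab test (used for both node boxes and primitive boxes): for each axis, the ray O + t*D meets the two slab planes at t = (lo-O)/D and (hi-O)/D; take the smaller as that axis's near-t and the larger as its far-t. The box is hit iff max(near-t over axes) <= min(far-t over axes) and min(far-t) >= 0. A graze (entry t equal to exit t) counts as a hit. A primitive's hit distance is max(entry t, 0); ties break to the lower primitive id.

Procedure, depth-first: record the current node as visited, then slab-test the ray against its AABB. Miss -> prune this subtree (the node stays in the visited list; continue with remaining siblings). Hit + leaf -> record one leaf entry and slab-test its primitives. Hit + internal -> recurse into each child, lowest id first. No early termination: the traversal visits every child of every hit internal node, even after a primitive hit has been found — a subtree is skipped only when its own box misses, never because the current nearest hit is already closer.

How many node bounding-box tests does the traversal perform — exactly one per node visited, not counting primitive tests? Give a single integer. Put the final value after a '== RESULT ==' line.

Traverse from the root:
N0 x:[14,83/3] y:[47/2,43] z:[21,56] -> hit [47/2,83/3], descend [6, 9]
  N6 x:[14,25] y:[33,43] z:[39,52] -> miss, prune
  N9 x:[67/3,83/3] y:[47/2,30] z:[21,56] -> hit [47/2,83/3], descend [15, 16]
    N15 x:[76/3,83/3] y:[53/2,30] z:[54,56] -> miss, prune
    N16 x:[67/3,77/3] y:[47/2,53/2] z:[21,30] -> hit [47/2,77/3], descend [7, 13]
      N7 x:[67/3,76/3] y:[49/2,53/2] z:[21,24] -> miss, prune
      N13 x:[24,77/3] y:[47/2,51/2] z:[25,30] -> hit [25,51/2] leaf, test {P8@t=25}

Summary -> nodes [0, 6, 9, 15, 16, 7, 13]; box-tests=7; leaf-entries=1; first=P8

== RESULT ==
7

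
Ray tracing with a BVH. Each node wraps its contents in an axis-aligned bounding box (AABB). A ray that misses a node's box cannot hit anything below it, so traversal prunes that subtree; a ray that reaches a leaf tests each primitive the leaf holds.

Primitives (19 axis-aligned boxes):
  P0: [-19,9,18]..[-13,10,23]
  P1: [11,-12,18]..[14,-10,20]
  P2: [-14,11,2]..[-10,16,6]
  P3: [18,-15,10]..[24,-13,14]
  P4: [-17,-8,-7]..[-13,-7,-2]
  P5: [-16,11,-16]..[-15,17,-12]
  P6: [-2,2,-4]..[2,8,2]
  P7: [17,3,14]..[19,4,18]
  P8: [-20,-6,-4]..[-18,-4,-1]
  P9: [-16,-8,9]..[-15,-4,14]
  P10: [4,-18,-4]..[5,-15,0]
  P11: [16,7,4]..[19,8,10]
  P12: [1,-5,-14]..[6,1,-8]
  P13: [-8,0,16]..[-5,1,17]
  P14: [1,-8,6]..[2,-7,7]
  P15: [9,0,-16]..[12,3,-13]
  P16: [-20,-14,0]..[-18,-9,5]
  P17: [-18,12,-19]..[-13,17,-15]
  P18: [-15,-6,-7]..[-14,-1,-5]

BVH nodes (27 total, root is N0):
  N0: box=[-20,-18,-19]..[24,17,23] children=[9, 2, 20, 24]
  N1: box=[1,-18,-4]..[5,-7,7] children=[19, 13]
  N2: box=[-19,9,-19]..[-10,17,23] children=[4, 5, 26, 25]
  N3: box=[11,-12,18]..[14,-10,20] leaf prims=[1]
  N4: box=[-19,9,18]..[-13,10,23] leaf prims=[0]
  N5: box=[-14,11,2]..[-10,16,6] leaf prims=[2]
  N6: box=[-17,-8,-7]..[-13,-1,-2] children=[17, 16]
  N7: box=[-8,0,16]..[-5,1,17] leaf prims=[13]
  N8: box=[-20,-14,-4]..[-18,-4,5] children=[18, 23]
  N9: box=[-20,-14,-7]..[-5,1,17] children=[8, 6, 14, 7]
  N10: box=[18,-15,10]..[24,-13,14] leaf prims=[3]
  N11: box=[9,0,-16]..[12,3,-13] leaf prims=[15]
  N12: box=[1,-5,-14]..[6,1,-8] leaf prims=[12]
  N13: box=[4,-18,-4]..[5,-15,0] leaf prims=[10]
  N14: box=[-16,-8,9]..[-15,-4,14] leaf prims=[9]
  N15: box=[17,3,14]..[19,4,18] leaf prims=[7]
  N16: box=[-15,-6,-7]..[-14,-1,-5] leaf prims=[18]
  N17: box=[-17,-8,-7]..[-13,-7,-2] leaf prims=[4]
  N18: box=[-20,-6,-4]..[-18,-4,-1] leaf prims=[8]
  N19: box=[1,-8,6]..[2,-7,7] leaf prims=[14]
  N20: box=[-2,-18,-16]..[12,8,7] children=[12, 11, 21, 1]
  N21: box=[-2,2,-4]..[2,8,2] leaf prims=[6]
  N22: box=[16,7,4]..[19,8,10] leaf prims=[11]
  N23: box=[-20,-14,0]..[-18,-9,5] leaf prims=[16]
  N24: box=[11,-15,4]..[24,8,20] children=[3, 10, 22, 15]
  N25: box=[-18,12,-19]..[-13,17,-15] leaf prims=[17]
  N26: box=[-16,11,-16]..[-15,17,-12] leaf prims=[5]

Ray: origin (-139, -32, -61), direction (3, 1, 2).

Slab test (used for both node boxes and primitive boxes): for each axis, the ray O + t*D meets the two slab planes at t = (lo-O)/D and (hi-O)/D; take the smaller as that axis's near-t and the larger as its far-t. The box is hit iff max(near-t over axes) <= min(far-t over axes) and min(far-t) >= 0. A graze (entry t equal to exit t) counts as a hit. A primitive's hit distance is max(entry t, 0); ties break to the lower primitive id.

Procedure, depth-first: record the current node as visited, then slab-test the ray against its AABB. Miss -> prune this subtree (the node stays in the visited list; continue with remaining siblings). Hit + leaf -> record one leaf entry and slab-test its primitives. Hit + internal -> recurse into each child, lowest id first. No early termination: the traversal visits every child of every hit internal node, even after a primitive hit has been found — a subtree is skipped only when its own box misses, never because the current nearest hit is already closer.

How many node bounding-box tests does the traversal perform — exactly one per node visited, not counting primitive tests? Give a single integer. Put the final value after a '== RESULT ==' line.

Traverse from the root:
N0 x:[119/3,163/3] y:[14,49] z:[21,42] -> hit [119/3,42], descend [2, 9, 20, 24]
  N2 x:[40,43] y:[41,49] z:[21,42] -> hit [41,42], descend [4, 5, 25, 26]
    N4 x:[40,42] y:[41,42] z:[79/2,42] -> hit [41,42] leaf, test {P0@t=41}
    N5 x:[125/3,43] y:[43,48] z:[63/2,67/2] -> miss, prune
    N25 x:[121/3,42] y:[44,49] z:[21,23] -> miss, prune
    N26 x:[41,124/3] y:[43,49] z:[45/2,49/2] -> miss, prune
  N9 x:[119/3,134/3] y:[18,33] z:[27,39] -> miss, prune
  N20 x:[137/3,151/3] y:[14,40] z:[45/2,34] -> miss, prune
  N24 x:[50,163/3] y:[17,40] z:[65/2,81/2] -> miss, prune

order=[0, 2, 4, 5, 25, 26, 9, 20, 24]  |boxes|=9  |leaves|=1  hit=P0

== RESULT ==
9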